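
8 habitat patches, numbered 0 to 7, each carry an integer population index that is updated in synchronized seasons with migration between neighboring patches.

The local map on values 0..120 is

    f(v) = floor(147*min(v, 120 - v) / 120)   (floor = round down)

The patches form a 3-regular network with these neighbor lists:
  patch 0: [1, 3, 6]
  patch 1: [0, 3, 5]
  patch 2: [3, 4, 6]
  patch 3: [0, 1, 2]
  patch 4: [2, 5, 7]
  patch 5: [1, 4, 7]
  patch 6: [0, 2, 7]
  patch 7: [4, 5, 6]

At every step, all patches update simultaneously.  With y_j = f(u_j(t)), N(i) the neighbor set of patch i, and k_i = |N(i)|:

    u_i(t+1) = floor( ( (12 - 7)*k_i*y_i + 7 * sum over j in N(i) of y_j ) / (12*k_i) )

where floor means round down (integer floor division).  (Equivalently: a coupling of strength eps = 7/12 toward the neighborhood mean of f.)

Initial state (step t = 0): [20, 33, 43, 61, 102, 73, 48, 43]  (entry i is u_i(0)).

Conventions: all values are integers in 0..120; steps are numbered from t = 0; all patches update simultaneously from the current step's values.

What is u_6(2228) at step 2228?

Answer: u_6(2228) = 62
Key observation: The state at step 9, [71, 71, 71, 71, 71, 71, 71, 71], reappears at step 15: the system is in a cycle of period 6 from step 9 on.  Therefore the state at step 2228 equals the state at step 9 + ((2228 - 9) mod 6) = 14, which is [62, 62, 62, 62, 62, 62, 62, 62].

Derivation:
t=0: [20, 33, 43, 61, 102, 73, 48, 43]
t=1: [43, 46, 51, 52, 40, 45, 49, 48]
t=2: [56, 56, 59, 59, 54, 54, 58, 56]
t=3: [69, 68, 70, 70, 67, 66, 70, 67]
t=4: [61, 63, 61, 61, 63, 64, 61, 63]
t=5: [71, 69, 71, 71, 69, 68, 71, 69]
t=6: [60, 61, 60, 60, 61, 62, 60, 61]
t=7: [72, 72, 72, 72, 72, 71, 72, 72]
t=8: [58, 58, 58, 58, 58, 58, 58, 58]
t=9: [71, 71, 71, 71, 71, 71, 71, 71]
t=10: [60, 60, 60, 60, 60, 60, 60, 60]
t=11: [73, 73, 73, 73, 73, 73, 73, 73]
t=12: [57, 57, 57, 57, 57, 57, 57, 57]
t=13: [69, 69, 69, 69, 69, 69, 69, 69]
t=14: [62, 62, 62, 62, 62, 62, 62, 62]
t=15: [71, 71, 71, 71, 71, 71, 71, 71]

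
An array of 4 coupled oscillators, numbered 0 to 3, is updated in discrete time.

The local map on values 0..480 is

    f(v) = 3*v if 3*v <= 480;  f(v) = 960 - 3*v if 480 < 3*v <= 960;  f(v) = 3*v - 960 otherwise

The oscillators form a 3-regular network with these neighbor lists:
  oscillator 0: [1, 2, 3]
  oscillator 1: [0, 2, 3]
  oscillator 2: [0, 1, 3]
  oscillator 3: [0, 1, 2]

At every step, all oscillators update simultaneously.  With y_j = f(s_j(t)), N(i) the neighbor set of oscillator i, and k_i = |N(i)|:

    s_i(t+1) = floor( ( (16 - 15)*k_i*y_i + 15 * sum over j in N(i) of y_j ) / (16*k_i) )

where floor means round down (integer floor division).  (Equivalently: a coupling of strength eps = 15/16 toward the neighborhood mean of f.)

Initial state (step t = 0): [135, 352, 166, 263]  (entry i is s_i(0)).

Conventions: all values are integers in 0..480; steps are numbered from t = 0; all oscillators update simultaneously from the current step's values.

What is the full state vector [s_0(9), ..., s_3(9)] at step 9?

Answer: [24, 29, 25, 29]

Derivation:
t=0: [135, 352, 166, 263]
t=1: [253, 330, 238, 311]
t=2: [107, 150, 96, 150]
t=3: [391, 359, 399, 359]
t=4: [160, 184, 154, 184]
t=5: [429, 447, 433, 447]
t=6: [364, 351, 361, 351]
t=7: [104, 114, 107, 114]
t=8: [333, 326, 331, 326]
t=9: [24, 29, 25, 29]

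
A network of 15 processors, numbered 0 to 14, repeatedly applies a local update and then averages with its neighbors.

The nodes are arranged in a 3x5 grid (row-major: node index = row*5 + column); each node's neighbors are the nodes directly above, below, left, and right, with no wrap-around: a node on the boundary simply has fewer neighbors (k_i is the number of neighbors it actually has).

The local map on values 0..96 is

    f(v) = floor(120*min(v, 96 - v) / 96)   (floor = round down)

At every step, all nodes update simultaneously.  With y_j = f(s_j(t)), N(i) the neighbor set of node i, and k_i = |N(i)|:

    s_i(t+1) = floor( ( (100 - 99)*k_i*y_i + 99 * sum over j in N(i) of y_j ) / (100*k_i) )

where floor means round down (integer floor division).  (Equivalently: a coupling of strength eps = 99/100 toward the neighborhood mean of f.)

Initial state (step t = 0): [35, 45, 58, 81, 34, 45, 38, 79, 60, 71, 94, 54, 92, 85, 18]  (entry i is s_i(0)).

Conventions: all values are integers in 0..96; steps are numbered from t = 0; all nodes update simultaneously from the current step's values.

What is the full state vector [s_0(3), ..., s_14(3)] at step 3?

Simulating step by step:
t=0: [35, 45, 58, 81, 34, 45, 38, 79, 60, 71, 94, 54, 92, 85, 18]
t=1: [55, 45, 31, 44, 24, 30, 46, 35, 20, 36, 53, 18, 28, 23, 22]
t=2: [46, 48, 51, 31, 49, 53, 39, 38, 42, 27, 29, 48, 31, 28, 36]
t=3: [56, 53, 48, 55, 35, 47, 54, 48, 38, 51, 56, 40, 47, 44, 34]

Answer: [56, 53, 48, 55, 35, 47, 54, 48, 38, 51, 56, 40, 47, 44, 34]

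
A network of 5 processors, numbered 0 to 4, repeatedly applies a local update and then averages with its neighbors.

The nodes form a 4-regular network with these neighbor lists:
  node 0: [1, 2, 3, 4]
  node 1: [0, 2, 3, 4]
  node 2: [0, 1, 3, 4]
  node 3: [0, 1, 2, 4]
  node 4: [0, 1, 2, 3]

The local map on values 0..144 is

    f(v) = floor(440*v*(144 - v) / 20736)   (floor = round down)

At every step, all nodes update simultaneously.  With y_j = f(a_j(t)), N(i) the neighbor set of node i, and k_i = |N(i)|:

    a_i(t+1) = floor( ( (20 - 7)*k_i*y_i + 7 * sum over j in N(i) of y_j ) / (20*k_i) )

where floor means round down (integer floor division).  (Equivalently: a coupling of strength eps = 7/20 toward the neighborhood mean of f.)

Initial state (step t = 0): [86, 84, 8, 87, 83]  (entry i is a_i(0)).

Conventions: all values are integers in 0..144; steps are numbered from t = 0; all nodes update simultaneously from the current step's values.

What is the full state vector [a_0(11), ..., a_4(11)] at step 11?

Simulating step by step:
t=0: [86, 84, 8, 87, 83]
t=1: [98, 98, 51, 98, 99]
t=2: [95, 95, 98, 95, 94]
t=3: [97, 97, 96, 97, 98]
t=4: [96, 96, 96, 96, 95]
t=5: [97, 97, 97, 97, 97]
t=6: [96, 96, 96, 96, 96]
t=7: [97, 97, 97, 97, 97]
t=8: [96, 96, 96, 96, 96]
t=9: [97, 97, 97, 97, 97]
t=10: [96, 96, 96, 96, 96]
t=11: [97, 97, 97, 97, 97]

Answer: [97, 97, 97, 97, 97]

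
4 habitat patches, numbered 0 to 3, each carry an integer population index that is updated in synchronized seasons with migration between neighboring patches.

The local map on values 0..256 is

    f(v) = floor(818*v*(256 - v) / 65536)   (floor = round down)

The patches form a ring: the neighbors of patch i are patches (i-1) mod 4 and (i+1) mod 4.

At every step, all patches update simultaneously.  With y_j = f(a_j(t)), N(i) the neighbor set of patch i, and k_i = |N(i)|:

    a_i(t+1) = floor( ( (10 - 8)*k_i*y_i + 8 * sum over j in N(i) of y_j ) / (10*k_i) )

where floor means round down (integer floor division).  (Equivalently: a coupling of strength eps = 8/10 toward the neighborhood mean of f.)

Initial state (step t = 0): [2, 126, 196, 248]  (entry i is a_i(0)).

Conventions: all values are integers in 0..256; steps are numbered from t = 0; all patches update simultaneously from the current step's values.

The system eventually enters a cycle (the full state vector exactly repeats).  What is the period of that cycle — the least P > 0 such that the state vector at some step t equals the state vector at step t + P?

Simulating step by step:
t=0: [2, 126, 196, 248]
t=1: [92, 101, 120, 65]
t=2: [177, 195, 180, 187]
t=3: [158, 167, 157, 169]
t=4: [185, 191, 186, 191]
t=5: [155, 160, 155, 160]
t=6: [191, 194, 191, 194]
t=7: [150, 153, 150, 153]
t=8: [196, 197, 196, 197]
t=9: [145, 145, 145, 145]
t=10: [200, 200, 200, 200]
t=11: [139, 139, 139, 139]
t=12: [202, 202, 202, 202]
t=13: [136, 136, 136, 136]
t=14: [203, 203, 203, 203]
t=15: [134, 134, 134, 134]
t=16: [204, 204, 204, 204]
t=17: [132, 132, 132, 132]
t=18: [204, 204, 204, 204]

Answer: 2
Key observation: The state at step 16, [204, 204, 204, 204], reappears at step 18 — and no state repeats earlier — so the cycle the system enters has period 2.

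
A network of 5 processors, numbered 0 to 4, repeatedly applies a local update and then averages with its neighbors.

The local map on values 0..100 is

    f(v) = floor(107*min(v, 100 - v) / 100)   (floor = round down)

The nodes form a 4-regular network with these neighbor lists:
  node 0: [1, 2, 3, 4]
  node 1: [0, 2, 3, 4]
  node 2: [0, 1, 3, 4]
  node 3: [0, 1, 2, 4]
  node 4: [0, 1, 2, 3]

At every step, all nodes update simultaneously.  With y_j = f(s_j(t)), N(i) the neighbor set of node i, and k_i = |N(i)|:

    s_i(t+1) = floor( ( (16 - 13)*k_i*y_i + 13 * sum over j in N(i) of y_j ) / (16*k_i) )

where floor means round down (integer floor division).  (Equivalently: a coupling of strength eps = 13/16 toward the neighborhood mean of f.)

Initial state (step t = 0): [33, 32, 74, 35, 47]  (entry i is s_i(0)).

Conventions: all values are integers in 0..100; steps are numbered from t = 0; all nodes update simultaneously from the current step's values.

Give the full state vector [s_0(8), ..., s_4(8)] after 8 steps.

Simulating step by step:
t=0: [33, 32, 74, 35, 47]
t=1: [36, 36, 36, 36, 36]
t=2: [38, 38, 38, 38, 38]
t=3: [40, 40, 40, 40, 40]
t=4: [42, 42, 42, 42, 42]
t=5: [44, 44, 44, 44, 44]
t=6: [47, 47, 47, 47, 47]
t=7: [50, 50, 50, 50, 50]
t=8: [53, 53, 53, 53, 53]

Answer: [53, 53, 53, 53, 53]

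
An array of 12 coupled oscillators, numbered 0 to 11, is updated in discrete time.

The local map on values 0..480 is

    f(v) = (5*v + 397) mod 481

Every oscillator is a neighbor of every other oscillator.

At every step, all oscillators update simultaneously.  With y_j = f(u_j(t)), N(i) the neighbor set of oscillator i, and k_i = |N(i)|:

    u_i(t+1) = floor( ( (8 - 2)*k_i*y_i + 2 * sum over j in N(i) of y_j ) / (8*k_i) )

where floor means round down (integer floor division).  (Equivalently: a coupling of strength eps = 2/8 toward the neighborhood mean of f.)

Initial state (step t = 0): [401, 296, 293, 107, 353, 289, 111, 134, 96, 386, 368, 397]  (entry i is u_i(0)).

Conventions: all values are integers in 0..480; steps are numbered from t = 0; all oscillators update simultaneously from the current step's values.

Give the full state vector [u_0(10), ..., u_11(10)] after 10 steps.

Answer: [191, 289, 93, 177, 410, 392, 280, 217, 83, 110, 304, 173]

Derivation:
t=0: [401, 296, 293, 107, 353, 289, 111, 134, 96, 386, 368, 397]
t=1: [451, 419, 408, 431, 276, 393, 446, 180, 391, 396, 331, 436]
t=2: [248, 131, 91, 175, 311, 387, 230, 312, 379, 398, 161, 193]
t=3: [209, 133, 338, 293, 88, 365, 144, 92, 336, 405, 242, 359]
t=4: [416, 139, 185, 371, 325, 283, 179, 340, 178, 79, 186, 261]
t=5: [123, 165, 332, 309, 142, 339, 310, 196, 307, 297, 336, 259]
t=6: [83, 235, 143, 59, 152, 169, 63, 348, 52, 366, 158, 227]
t=7: [298, 151, 166, 211, 199, 261, 225, 212, 185, 277, 221, 122]
t=8: [379, 194, 249, 63, 369, 245, 114, 66, 318, 303, 99, 89]
t=9: [341, 368, 218, 241, 305, 204, 77, 252, 119, 415, 372, 336]
t=10: [191, 289, 93, 177, 410, 392, 280, 217, 83, 110, 304, 173]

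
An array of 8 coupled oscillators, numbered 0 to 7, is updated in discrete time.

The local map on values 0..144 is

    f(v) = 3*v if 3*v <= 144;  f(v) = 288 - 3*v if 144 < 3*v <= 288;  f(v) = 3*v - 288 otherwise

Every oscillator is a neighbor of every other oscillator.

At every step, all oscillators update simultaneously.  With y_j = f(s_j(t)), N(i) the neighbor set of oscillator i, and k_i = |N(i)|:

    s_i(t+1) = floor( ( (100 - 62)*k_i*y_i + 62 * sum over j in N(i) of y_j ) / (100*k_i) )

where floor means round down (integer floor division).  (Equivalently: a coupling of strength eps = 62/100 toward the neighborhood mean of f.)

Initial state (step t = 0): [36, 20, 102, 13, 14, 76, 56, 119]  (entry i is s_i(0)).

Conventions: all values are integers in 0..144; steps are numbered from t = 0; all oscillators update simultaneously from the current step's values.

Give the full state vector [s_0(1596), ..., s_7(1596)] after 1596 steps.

Simulating step by step:
t=0: [36, 20, 102, 13, 14, 76, 56, 119]
t=1: [77, 63, 50, 57, 57, 63, 80, 65]
t=2: [84, 96, 108, 102, 102, 96, 82, 95]
t=3: [24, 13, 24, 18, 18, 13, 25, 14]
t=4: [60, 50, 60, 55, 55, 50, 61, 51]
t=5: [118, 126, 118, 122, 122, 126, 117, 125]
t=6: [73, 80, 73, 77, 77, 80, 73, 80]
t=7: [61, 55, 61, 57, 57, 55, 61, 55]
t=8: [111, 117, 111, 115, 115, 117, 111, 117]
t=9: [51, 57, 51, 55, 55, 57, 51, 57]
t=10: [128, 122, 128, 124, 124, 122, 128, 122]
t=11: [89, 83, 89, 85, 85, 83, 89, 83]
t=12: [27, 33, 27, 31, 31, 33, 27, 33]
t=13: [87, 93, 87, 91, 91, 93, 87, 93]
t=14: [20, 14, 20, 16, 16, 14, 20, 14]
t=15: [53, 47, 53, 49, 49, 47, 53, 47]
t=16: [134, 137, 134, 137, 137, 137, 134, 137]
t=17: [117, 120, 117, 120, 120, 120, 117, 120]
t=18: [66, 69, 66, 69, 69, 69, 66, 69]
t=19: [86, 83, 86, 83, 83, 83, 86, 83]
t=20: [33, 36, 33, 36, 36, 36, 33, 36]
t=21: [102, 105, 102, 105, 105, 105, 102, 105]
t=22: [21, 24, 21, 24, 24, 24, 21, 24]
t=23: [66, 69, 66, 69, 69, 69, 66, 69]

Answer: [102, 105, 102, 105, 105, 105, 102, 105]
Key observation: The state at step 18, [66, 69, 66, 69, 69, 69, 66, 69], reappears at step 23: the system is in a cycle of period 5 from step 18 on.  Therefore the state at step 1596 equals the state at step 18 + ((1596 - 18) mod 5) = 21, which is [102, 105, 102, 105, 105, 105, 102, 105].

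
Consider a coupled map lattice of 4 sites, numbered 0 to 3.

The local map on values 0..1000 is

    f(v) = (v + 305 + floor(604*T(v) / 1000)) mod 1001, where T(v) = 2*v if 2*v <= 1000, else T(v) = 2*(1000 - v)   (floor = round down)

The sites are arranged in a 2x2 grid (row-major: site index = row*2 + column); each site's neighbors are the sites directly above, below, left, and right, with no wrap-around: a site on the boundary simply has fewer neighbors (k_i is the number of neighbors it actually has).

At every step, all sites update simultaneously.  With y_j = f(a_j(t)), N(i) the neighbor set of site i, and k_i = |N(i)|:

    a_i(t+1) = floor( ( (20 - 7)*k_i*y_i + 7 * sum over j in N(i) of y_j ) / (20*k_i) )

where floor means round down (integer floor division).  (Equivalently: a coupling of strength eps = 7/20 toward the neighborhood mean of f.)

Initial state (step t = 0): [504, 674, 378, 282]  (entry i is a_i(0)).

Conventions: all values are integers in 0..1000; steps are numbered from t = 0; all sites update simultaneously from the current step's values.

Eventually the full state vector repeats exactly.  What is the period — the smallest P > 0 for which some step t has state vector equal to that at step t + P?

Simulating step by step:
t=0: [504, 674, 378, 282]
t=1: [353, 474, 323, 691]
t=2: [118, 306, 89, 303]
t=3: [626, 906, 594, 892]
t=4: [372, 333, 375, 336]
t=5: [111, 55, 115, 59]
t=6: [529, 449, 535, 454]
t=7: [382, 315, 383, 320]
t=8: [296, 677, 124, 207]
t=9: [788, 542, 676, 661]
t=10: [360, 385, 367, 377]
t=11: [110, 141, 115, 135]
t=12: [561, 601, 563, 597]
t=13: [393, 387, 392, 388]
t=14: [168, 160, 167, 161]
t=15: [671, 661, 671, 661]
t=16: [372, 373, 372, 373]
t=17: [125, 126, 125, 126]
t=18: [581, 582, 581, 582]
t=19: [390, 390, 390, 390]
t=20: [165, 165, 165, 165]
t=21: [669, 669, 669, 669]
t=22: [372, 372, 372, 372]
t=23: [125, 125, 125, 125]
t=24: [581, 581, 581, 581]
t=25: [391, 391, 391, 391]
t=26: [167, 167, 167, 167]
t=27: [673, 673, 673, 673]
t=28: [372, 372, 372, 372]

Answer: 6
Key observation: The state at step 22, [372, 372, 372, 372], reappears at step 28 — and no state repeats earlier — so the cycle the system enters has period 6.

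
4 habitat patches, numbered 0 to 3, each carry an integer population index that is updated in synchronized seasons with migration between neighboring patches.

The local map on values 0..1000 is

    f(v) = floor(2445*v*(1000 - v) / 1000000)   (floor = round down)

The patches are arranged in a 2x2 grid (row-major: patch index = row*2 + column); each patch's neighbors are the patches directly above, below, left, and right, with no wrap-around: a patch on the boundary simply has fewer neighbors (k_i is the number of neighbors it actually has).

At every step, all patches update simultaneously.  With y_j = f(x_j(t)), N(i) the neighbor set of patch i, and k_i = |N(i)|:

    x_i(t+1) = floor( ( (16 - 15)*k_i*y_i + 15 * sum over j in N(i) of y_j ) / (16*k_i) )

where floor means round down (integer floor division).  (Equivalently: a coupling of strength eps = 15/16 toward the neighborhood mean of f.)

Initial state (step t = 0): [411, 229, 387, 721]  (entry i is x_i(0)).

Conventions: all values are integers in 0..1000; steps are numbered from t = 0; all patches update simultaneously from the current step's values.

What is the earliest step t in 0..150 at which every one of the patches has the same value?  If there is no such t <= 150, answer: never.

Answer: 4
Key observation: Synchronization is absorbing here: once all patches are equal they stay equal, and step 4 is the first all-equal step.

Derivation:
t=0: [411, 229, 387, 721]  (not all equal)
t=1: [510, 534, 543, 504]  (not all equal)
t=2: [607, 610, 610, 607]  (not all equal)
t=3: [581, 582, 582, 581]  (not all equal)
t=4: [594, 594, 594, 594]  (all equal)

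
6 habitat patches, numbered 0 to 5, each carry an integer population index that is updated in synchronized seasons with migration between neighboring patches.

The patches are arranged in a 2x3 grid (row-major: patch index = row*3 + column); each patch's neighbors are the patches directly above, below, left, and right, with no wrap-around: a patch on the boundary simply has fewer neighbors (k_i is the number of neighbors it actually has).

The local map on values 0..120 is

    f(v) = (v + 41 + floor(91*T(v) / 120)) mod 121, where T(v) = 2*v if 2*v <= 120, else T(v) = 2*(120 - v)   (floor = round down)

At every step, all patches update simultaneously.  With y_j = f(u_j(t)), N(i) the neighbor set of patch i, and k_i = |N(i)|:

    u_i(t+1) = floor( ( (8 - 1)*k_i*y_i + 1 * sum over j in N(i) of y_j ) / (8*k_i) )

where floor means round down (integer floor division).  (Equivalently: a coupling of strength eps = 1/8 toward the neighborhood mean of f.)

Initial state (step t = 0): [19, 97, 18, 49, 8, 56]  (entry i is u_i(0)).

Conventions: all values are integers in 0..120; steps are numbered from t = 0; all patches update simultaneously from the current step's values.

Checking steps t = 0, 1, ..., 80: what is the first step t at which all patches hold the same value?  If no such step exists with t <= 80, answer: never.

Answer: 9
Key observation: Synchronization is absorbing here: once all patches are equal they stay equal, and step 9 is the first all-equal step.

Derivation:
t=0: [19, 97, 18, 49, 8, 56]  (not all equal)
t=1: [82, 54, 82, 46, 59, 61]  (not all equal)
t=2: [57, 55, 59, 38, 66, 69]  (not all equal)
t=3: [59, 59, 67, 21, 64, 66]  (not all equal)
t=4: [69, 67, 67, 89, 69, 67]  (not all equal)
t=5: [65, 66, 67, 57, 65, 66]  (not all equal)
t=6: [67, 67, 67, 63, 67, 67]  (not all equal)
t=7: [67, 67, 67, 68, 67, 67]  (not all equal)
t=8: [66, 67, 67, 66, 66, 67]  (not all equal)
t=9: [67, 67, 67, 67, 67, 67]  (all equal)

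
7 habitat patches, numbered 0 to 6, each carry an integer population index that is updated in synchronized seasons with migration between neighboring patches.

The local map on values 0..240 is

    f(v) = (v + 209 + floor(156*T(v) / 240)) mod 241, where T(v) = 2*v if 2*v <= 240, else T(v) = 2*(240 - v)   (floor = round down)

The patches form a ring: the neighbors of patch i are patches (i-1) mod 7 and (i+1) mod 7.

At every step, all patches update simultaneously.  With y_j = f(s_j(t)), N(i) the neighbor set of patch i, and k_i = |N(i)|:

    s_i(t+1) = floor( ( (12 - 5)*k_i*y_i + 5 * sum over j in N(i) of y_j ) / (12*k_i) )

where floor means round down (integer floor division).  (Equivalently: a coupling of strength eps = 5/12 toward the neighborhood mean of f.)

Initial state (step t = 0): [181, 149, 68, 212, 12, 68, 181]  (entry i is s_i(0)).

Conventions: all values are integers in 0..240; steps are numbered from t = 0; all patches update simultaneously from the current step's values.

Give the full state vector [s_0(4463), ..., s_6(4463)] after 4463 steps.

Answer: [215, 215, 215, 215, 215, 215, 215]
Key observation: The state at step 5, [215, 215, 215, 215, 215, 215, 215], reappears at step 6: the system is in a cycle of period 1 from step 5 on.  Therefore the state at step 4463 equals the state at step 5 + ((4463 - 5) mod 1) = 5, which is [215, 215, 215, 215, 215, 215, 215].

Derivation:
t=0: [181, 149, 68, 212, 12, 68, 181]
t=1: [227, 209, 166, 201, 208, 168, 203]
t=2: [213, 218, 225, 220, 219, 224, 219]
t=3: [215, 214, 212, 213, 213, 212, 214]
t=4: [215, 215, 215, 216, 216, 215, 215]
t=5: [215, 215, 215, 215, 215, 215, 215]
t=6: [215, 215, 215, 215, 215, 215, 215]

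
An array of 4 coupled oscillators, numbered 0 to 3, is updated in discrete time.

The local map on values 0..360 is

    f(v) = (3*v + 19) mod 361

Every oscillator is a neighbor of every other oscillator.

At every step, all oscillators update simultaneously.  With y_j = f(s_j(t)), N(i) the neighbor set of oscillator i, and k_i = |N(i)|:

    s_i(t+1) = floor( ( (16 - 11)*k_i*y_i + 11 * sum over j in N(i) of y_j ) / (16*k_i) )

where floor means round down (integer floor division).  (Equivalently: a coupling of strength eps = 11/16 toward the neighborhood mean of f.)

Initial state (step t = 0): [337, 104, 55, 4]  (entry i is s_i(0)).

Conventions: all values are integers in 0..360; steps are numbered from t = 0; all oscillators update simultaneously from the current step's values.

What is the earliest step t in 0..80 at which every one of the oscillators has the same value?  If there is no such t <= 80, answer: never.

Answer: 4
Key observation: Synchronization is absorbing here: once all oscillators are equal they stay equal, and step 4 is the first all-equal step.

Derivation:
t=0: [337, 104, 55, 4]  (not all equal)
t=1: [221, 223, 211, 198]  (not all equal)
t=2: [299, 300, 297, 293]  (not all equal)
t=3: [189, 189, 188, 187]  (not all equal)
t=4: [222, 222, 222, 222]  (all equal)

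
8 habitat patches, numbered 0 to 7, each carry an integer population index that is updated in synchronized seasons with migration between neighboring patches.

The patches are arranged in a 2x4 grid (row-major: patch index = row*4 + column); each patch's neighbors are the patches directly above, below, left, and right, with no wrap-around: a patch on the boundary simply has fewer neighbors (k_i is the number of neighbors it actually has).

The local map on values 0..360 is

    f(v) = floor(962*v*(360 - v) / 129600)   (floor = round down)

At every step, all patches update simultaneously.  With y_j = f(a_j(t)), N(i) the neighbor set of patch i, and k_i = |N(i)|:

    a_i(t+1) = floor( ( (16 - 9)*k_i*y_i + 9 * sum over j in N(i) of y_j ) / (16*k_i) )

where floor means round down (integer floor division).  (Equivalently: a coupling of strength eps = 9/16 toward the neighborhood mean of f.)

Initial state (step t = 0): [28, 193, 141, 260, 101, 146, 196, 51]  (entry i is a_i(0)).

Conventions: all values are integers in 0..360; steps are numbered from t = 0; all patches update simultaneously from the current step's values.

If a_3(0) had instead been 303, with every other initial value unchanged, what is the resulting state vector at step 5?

Simulating step by step:
t=0: [28, 193, 141, 303, 101, 146, 196, 51]
t=1: [151, 203, 213, 153, 169, 226, 212, 153]
t=2: [235, 232, 233, 234, 233, 230, 231, 234]
t=3: [218, 219, 219, 218, 219, 220, 220, 218]
t=4: [229, 228, 228, 229, 228, 228, 228, 228]
t=5: [222, 222, 222, 222, 222, 223, 223, 222]

Answer: [222, 222, 222, 222, 222, 223, 223, 222]
Key observation: This trace re-runs the system from the modified initial state.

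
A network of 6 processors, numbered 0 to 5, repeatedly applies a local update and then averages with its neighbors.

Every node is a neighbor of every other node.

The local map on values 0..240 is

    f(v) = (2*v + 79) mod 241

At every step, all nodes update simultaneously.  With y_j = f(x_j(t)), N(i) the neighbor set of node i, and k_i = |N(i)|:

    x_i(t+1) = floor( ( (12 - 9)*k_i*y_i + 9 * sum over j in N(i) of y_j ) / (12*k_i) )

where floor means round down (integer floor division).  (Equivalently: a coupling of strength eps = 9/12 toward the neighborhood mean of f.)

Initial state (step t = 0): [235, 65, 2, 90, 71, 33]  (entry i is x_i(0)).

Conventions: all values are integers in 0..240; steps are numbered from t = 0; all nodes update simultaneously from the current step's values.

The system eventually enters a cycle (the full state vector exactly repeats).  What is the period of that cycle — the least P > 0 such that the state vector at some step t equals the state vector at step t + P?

Simulating step by step:
t=0: [235, 65, 2, 90, 71, 33]
t=1: [118, 132, 119, 113, 133, 125]
t=2: [83, 86, 83, 82, 86, 85]
t=3: [6, 6, 6, 5, 6, 6]
t=4: [90, 90, 90, 90, 90, 90]
t=5: [18, 18, 18, 18, 18, 18]
t=6: [115, 115, 115, 115, 115, 115]
t=7: [68, 68, 68, 68, 68, 68]
t=8: [215, 215, 215, 215, 215, 215]
t=9: [27, 27, 27, 27, 27, 27]
t=10: [133, 133, 133, 133, 133, 133]
t=11: [104, 104, 104, 104, 104, 104]
t=12: [46, 46, 46, 46, 46, 46]
t=13: [171, 171, 171, 171, 171, 171]
t=14: [180, 180, 180, 180, 180, 180]
t=15: [198, 198, 198, 198, 198, 198]
t=16: [234, 234, 234, 234, 234, 234]
t=17: [65, 65, 65, 65, 65, 65]
t=18: [209, 209, 209, 209, 209, 209]
t=19: [15, 15, 15, 15, 15, 15]
t=20: [109, 109, 109, 109, 109, 109]
t=21: [56, 56, 56, 56, 56, 56]
t=22: [191, 191, 191, 191, 191, 191]
t=23: [220, 220, 220, 220, 220, 220]
t=24: [37, 37, 37, 37, 37, 37]
t=25: [153, 153, 153, 153, 153, 153]
t=26: [144, 144, 144, 144, 144, 144]
t=27: [126, 126, 126, 126, 126, 126]
t=28: [90, 90, 90, 90, 90, 90]

Answer: 24
Key observation: The state at step 4, [90, 90, 90, 90, 90, 90], reappears at step 28 — and no state repeats earlier — so the cycle the system enters has period 24.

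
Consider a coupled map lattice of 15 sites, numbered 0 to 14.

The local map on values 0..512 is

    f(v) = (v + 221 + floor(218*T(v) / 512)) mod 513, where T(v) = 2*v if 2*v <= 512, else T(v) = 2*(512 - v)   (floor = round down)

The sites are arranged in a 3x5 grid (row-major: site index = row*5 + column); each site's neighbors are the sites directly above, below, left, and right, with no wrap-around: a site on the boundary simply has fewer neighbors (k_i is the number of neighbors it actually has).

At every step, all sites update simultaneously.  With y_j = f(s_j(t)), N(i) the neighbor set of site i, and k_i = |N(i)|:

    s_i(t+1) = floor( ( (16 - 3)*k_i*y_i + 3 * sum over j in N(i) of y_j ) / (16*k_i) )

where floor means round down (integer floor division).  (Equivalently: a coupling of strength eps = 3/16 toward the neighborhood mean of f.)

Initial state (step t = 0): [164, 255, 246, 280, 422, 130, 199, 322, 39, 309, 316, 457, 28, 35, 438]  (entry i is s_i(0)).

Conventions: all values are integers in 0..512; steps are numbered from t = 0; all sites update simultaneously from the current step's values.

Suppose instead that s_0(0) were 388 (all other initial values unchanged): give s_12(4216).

Answer: s_12(4216) = 383
Key observation: The state at step 34, [195, 195, 199, 214, 200, 195, 198, 222, 387, 216, 197, 212, 383, 375, 220], reappears at step 37: the system is in a cycle of period 3 from step 34 on.  Therefore the state at step 4216 equals the state at step 34 + ((4216 - 34) mod 3) = 34, which is [195, 195, 199, 214, 200, 195, 198, 222, 387, 216, 197, 212, 383, 375, 220].

Derivation:
t=0: [388, 255, 246, 280, 422, 130, 199, 322, 39, 309, 316, 457, 28, 35, 438]
t=1: [223, 173, 167, 191, 202, 403, 110, 192, 277, 197, 217, 205, 263, 279, 214]
t=2: [119, 57, 23, 67, 79, 205, 362, 89, 168, 81, 115, 115, 169, 179, 108]
t=3: [397, 321, 279, 320, 365, 137, 217, 336, 68, 351, 400, 392, 69, 60, 379]
t=4: [226, 186, 186, 200, 197, 417, 138, 203, 323, 205, 228, 205, 328, 325, 212]
t=5: [126, 83, 55, 83, 73, 212, 406, 110, 175, 93, 133, 120, 178, 186, 107]
t=6: [413, 365, 334, 348, 361, 151, 228, 372, 84, 369, 430, 404, 87, 72, 382]
t=7: [232, 193, 193, 206, 196, 440, 157, 212, 349, 209, 234, 209, 357, 347, 214]
t=8: [137, 97, 68, 92, 74, 219, 437, 126, 180, 99, 142, 129, 183, 189, 111]
t=9: [433, 389, 358, 364, 365, 164, 235, 398, 94, 379, 446, 419, 98, 78, 389]
t=10: [188, 197, 197, 210, 198, 44, 145, 218, 366, 212, 190, 214, 375, 358, 216]
t=11: [80, 97, 75, 99, 78, 283, 424, 135, 184, 104, 86, 131, 187, 191, 114]
t=12: [354, 383, 371, 376, 373, 210, 238, 413, 102, 388, 369, 416, 106, 82, 395]
t=13: [187, 196, 199, 212, 199, 111, 153, 221, 378, 213, 189, 214, 387, 366, 217]
t=14: [90, 96, 79, 103, 80, 384, 443, 141, 186, 106, 96, 132, 189, 192, 116]
t=15: [370, 383, 378, 383, 377, 225, 242, 423, 106, 392, 385, 419, 109, 85, 398]
t=16: [191, 197, 200, 213, 199, 135, 161, 223, 385, 215, 194, 216, 392, 372, 219]
t=17: [100, 67, 81, 105, 81, 390, 40, 120, 188, 110, 108, 104, 190, 193, 120]
t=18: [381, 347, 375, 386, 379, 233, 305, 396, 108, 398, 398, 383, 105, 87, 405]
t=19: [193, 195, 199, 214, 200, 149, 188, 221, 387, 216, 196, 212, 386, 375, 220]
t=20: [105, 68, 79, 106, 83, 414, 82, 120, 188, 111, 112, 101, 189, 194, 122]
t=21: [388, 353, 373, 388, 382, 242, 367, 399, 108, 400, 405, 385, 103, 89, 408]
t=22: [196, 196, 199, 214, 200, 164, 196, 222, 387, 216, 199, 214, 383, 377, 220]
t=23: [64, 70, 80, 106, 83, 22, 71, 122, 188, 111, 72, 106, 188, 193, 122]
t=24: [332, 350, 375, 388, 382, 277, 355, 401, 108, 400, 351, 386, 103, 87, 408]
t=25: [192, 195, 199, 214, 200, 186, 196, 222, 387, 216, 195, 213, 383, 375, 220]
t=26: [62, 69, 80, 106, 83, 54, 72, 122, 188, 111, 70, 104, 188, 193, 122]
t=27: [334, 348, 375, 388, 382, 324, 359, 401, 108, 400, 353, 383, 103, 87, 408]
t=28: [193, 195, 199, 214, 200, 192, 197, 222, 387, 216, 196, 212, 383, 375, 220]
t=29: [65, 69, 80, 106, 83, 64, 74, 122, 188, 111, 72, 102, 188, 193, 122]
t=30: [341, 349, 375, 388, 382, 341, 363, 401, 108, 400, 357, 380, 103, 87, 408]
t=31: [194, 195, 199, 214, 200, 194, 197, 222, 387, 216, 196, 212, 383, 375, 220]
t=32: [67, 69, 80, 106, 83, 67, 75, 122, 188, 111, 72, 102, 188, 193, 122]
t=33: [345, 349, 375, 388, 382, 346, 364, 401, 108, 400, 358, 380, 103, 87, 408]
t=34: [195, 195, 199, 214, 200, 195, 198, 222, 387, 216, 197, 212, 383, 375, 220]
t=35: [69, 69, 80, 106, 83, 69, 76, 122, 188, 111, 74, 102, 188, 193, 122]
t=36: [348, 350, 375, 388, 382, 349, 366, 401, 108, 400, 361, 380, 103, 87, 408]
t=37: [195, 195, 199, 214, 200, 195, 198, 222, 387, 216, 197, 212, 383, 375, 220]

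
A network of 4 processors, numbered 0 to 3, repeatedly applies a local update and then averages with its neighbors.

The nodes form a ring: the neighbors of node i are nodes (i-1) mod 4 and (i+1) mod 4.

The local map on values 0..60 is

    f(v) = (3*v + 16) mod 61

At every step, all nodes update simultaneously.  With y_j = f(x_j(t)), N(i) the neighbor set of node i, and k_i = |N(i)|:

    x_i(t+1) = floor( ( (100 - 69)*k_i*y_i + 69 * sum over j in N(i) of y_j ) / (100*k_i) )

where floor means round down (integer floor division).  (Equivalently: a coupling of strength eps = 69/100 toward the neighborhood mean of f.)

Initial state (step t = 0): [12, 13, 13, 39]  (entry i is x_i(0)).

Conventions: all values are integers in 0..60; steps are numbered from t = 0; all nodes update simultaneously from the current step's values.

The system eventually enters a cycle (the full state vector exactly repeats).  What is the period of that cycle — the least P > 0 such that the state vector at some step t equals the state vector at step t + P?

Simulating step by step:
t=0: [12, 13, 13, 39]
t=1: [38, 53, 39, 40]
t=2: [25, 22, 26, 10]
t=3: [32, 28, 33, 35]
t=4: [49, 48, 50, 54]
t=5: [45, 41, 46, 46]
t=6: [25, 26, 26, 30]
t=7: [36, 31, 37, 35]
t=8: [37, 17, 38, 21]
t=9: [9, 6, 10, 10]
t=10: [40, 41, 41, 44]
t=11: [19, 15, 20, 18]
t=12: [6, 9, 7, 12]
t=13: [43, 37, 44, 40]
t=14: [13, 18, 14, 21]
t=15: [26, 41, 27, 44]
t=16: [25, 29, 25, 31]
t=17: [40, 33, 40, 35]
t=18: [43, 26, 43, 28]
t=19: [31, 26, 31, 27]
t=20: [38, 43, 38, 44]
t=21: [19, 12, 19, 13]
t=22: [40, 24, 40, 25]
t=23: [24, 18, 24, 18]
t=24: [14, 21, 14, 21]
t=25: [30, 45, 30, 45]
t=26: [33, 40, 33, 40]
t=27: [26, 41, 26, 41]
t=28: [21, 28, 21, 28]
t=29: [32, 24, 32, 24]
t=30: [34, 43, 34, 43]
t=31: [33, 46, 33, 46]
t=32: [38, 47, 38, 47]
t=33: [26, 16, 26, 16]
t=34: [12, 23, 12, 23]
t=35: [32, 43, 32, 43]
t=36: [31, 42, 31, 42]
t=37: [28, 39, 28, 39]
t=38: [19, 30, 19, 30]
t=39: [34, 22, 34, 22]
t=40: [32, 45, 32, 45]
t=41: [35, 44, 35, 44]
t=42: [36, 49, 36, 49]
t=43: [28, 14, 28, 14]
t=44: [52, 44, 52, 44]
t=45: [33, 42, 33, 42]
t=46: [30, 43, 30, 43]
t=47: [29, 38, 29, 38]
t=48: [18, 31, 18, 31]
t=49: [35, 21, 35, 21]
t=50: [31, 46, 31, 46]
t=51: [36, 43, 36, 43]
t=52: [16, 8, 16, 8]
t=53: [28, 14, 28, 14]

Answer: 10
Key observation: The state at step 43, [28, 14, 28, 14], reappears at step 53 — and no state repeats earlier — so the cycle the system enters has period 10.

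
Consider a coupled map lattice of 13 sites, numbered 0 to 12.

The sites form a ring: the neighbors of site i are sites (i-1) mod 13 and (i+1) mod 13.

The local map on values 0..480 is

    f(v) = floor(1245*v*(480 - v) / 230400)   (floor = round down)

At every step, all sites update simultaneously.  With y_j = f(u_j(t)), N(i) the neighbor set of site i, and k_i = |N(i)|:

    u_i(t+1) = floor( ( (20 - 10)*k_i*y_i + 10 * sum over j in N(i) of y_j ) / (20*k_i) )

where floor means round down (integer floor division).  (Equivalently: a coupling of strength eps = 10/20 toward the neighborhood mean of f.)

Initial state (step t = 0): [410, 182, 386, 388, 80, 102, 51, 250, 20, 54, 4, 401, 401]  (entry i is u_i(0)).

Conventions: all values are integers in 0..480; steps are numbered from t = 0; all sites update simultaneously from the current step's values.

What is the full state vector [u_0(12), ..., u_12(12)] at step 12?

Answer: [294, 295, 295, 295, 294, 294, 294, 294, 294, 294, 294, 294, 294]

Derivation:
t=0: [410, 182, 386, 388, 80, 102, 51, 250, 20, 54, 4, 401, 401]
t=1: [193, 234, 219, 188, 186, 176, 188, 196, 133, 76, 78, 130, 167]
t=2: [297, 307, 305, 298, 293, 292, 295, 286, 240, 187, 187, 235, 277]
t=3: [293, 288, 288, 292, 295, 295, 295, 300, 304, 299, 299, 305, 302]
t=4: [295, 297, 297, 296, 294, 294, 293, 291, 290, 291, 291, 289, 291]
t=5: [294, 293, 293, 294, 294, 295, 296, 296, 297, 297, 297, 297, 296]
t=6: [295, 295, 295, 295, 294, 294, 294, 293, 293, 293, 293, 293, 294]
t=7: [294, 294, 294, 294, 294, 295, 295, 295, 296, 296, 296, 295, 295]
t=8: [294, 295, 295, 295, 294, 294, 294, 294, 294, 294, 294, 294, 294]
t=9: [294, 294, 294, 294, 294, 295, 295, 295, 295, 295, 295, 295, 295]
t=10: [294, 295, 295, 295, 294, 294, 294, 294, 294, 294, 294, 294, 294]
t=11: [294, 294, 294, 294, 294, 295, 295, 295, 295, 295, 295, 295, 295]
t=12: [294, 295, 295, 295, 294, 294, 294, 294, 294, 294, 294, 294, 294]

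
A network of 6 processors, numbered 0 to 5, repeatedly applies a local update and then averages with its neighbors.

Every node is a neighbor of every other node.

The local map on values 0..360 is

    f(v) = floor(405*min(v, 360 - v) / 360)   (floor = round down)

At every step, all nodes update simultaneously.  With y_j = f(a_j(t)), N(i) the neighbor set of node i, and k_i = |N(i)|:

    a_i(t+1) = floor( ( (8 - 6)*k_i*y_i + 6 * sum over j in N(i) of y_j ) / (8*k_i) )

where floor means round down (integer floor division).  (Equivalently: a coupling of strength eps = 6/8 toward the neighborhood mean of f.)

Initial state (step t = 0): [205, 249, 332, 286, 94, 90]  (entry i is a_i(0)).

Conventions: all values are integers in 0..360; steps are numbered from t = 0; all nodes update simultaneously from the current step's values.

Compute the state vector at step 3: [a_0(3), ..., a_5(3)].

Simulating step by step:
t=0: [205, 249, 332, 286, 94, 90]
t=1: [110, 105, 95, 101, 103, 102]
t=2: [115, 115, 113, 114, 114, 114]
t=3: [128, 128, 128, 128, 128, 128]

Answer: [128, 128, 128, 128, 128, 128]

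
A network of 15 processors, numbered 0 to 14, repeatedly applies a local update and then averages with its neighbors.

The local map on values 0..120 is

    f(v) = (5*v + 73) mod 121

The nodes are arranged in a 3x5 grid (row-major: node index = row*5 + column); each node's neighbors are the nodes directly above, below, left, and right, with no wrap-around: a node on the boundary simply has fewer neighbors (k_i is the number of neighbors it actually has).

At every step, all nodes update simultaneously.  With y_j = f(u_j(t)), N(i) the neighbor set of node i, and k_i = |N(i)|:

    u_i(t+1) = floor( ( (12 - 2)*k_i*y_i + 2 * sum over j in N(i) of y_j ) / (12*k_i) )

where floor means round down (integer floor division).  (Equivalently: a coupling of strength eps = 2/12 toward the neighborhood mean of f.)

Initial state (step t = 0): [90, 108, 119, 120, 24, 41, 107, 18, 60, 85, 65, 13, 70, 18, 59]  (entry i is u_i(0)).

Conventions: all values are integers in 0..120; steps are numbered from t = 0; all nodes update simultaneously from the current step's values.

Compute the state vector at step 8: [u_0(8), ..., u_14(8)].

Answer: [99, 77, 78, 19, 88, 112, 102, 100, 38, 44, 93, 89, 72, 80, 105]

Derivation:
t=0: [90, 108, 119, 120, 24, 41, 107, 18, 60, 85, 65, 13, 70, 18, 59]
t=1: [36, 12, 59, 64, 66, 34, 6, 40, 15, 16, 33, 19, 55, 39, 8]
t=2: [10, 16, 8, 29, 38, 13, 89, 35, 27, 36, 101, 57, 94, 35, 99]
t=3: [5, 34, 101, 93, 26, 21, 35, 17, 77, 19, 89, 107, 56, 17, 71]
t=4: [86, 11, 83, 60, 76, 55, 9, 43, 86, 52, 33, 10, 96, 45, 61]
t=5: [25, 13, 6, 14, 83, 102, 105, 47, 24, 82, 106, 18, 63, 52, 24]
t=6: [73, 30, 91, 28, 15, 99, 104, 68, 72, 108, 110, 49, 31, 85, 77]
t=7: [78, 97, 50, 84, 30, 81, 103, 55, 65, 17, 28, 76, 96, 26, 81]
t=8: [99, 77, 78, 19, 88, 112, 102, 100, 38, 44, 93, 89, 72, 80, 105]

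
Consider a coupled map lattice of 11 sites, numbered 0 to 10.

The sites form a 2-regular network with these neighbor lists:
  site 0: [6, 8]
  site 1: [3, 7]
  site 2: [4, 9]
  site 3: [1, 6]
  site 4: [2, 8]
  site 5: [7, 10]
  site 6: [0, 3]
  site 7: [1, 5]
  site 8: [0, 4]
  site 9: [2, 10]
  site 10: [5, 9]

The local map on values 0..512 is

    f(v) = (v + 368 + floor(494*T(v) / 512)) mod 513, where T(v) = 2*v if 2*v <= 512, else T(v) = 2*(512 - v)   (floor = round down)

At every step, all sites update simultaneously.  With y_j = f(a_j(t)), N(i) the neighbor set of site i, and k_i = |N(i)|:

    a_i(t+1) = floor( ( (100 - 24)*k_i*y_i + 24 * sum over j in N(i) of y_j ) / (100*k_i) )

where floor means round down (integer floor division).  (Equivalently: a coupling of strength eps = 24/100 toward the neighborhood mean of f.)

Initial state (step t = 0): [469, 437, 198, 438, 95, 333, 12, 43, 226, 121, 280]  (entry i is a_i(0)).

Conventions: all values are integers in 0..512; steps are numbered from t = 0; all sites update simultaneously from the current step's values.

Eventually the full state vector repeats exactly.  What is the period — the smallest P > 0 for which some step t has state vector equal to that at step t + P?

Simulating step by step:
t=0: [469, 437, 198, 438, 95, 333, 12, 43, 226, 121, 280]
t=1: [357, 442, 371, 431, 153, 82, 407, 429, 67, 219, 79]
t=2: [450, 434, 474, 443, 296, 135, 467, 400, 136, 447, 136]
t=3: [401, 441, 363, 429, 119, 276, 412, 440, 249, 403, 273]
t=4: [420, 434, 464, 444, 223, 116, 458, 389, 134, 425, 122]
t=5: [423, 442, 426, 429, 465, 230, 422, 441, 302, 414, 238]
t=6: [401, 433, 443, 443, 371, 68, 449, 382, 140, 406, 86]
t=7: [440, 444, 443, 431, 462, 112, 431, 429, 317, 417, 142]
t=8: [386, 433, 431, 440, 369, 224, 440, 411, 128, 430, 282]
t=9: [447, 441, 448, 433, 459, 451, 439, 463, 292, 397, 165]
t=10: [383, 431, 430, 438, 374, 411, 433, 415, 145, 451, 364]
t=11: [455, 442, 446, 436, 462, 464, 444, 455, 329, 435, 489]
t=12: [372, 431, 427, 435, 368, 409, 429, 419, 118, 430, 396]
t=13: [455, 442, 452, 439, 457, 462, 449, 452, 271, 447, 468]
t=14: [378, 431, 422, 432, 377, 413, 425, 422, 159, 424, 410]
t=15: [465, 442, 454, 441, 466, 458, 451, 450, 361, 449, 459]
t=16: [423, 431, 419, 431, 422, 417, 422, 424, 483, 423, 417]
t=17: [442, 442, 452, 442, 443, 454, 448, 448, 406, 450, 454]
t=18: [435, 431, 423, 431, 434, 420, 427, 426, 456, 423, 420]
t=19: [436, 442, 447, 442, 437, 451, 444, 446, 423, 449, 451]
t=20: [437, 431, 427, 431, 436, 423, 431, 427, 446, 425, 423]
t=21: [435, 442, 445, 442, 437, 448, 441, 445, 430, 447, 448]
t=22: [438, 431, 429, 432, 436, 426, 433, 429, 441, 427, 426]
t=23: [435, 442, 443, 441, 437, 445, 439, 444, 433, 445, 446]
t=24: [437, 431, 431, 433, 435, 429, 434, 430, 439, 429, 428]
t=25: [436, 441, 441, 440, 438, 444, 438, 443, 434, 443, 444]
t=26: [437, 432, 433, 433, 435, 430, 435, 431, 438, 431, 430]
t=27: [436, 441, 440, 439, 437, 442, 438, 442, 435, 441, 442]
t=28: [436, 433, 433, 434, 435, 432, 435, 432, 437, 432, 432]
t=29: [437, 440, 439, 439, 438, 441, 438, 440, 436, 440, 441]
t=30: [436, 433, 434, 434, 435, 433, 435, 433, 436, 433, 433]
t=31: [437, 439, 439, 439, 438, 440, 438, 440, 437, 439, 440]
t=32: [435, 433, 434, 434, 435, 433, 435, 433, 435, 433, 433]
t=33: [438, 439, 439, 439, 438, 440, 438, 440, 438, 439, 440]
t=34: [435, 433, 434, 434, 434, 433, 434, 433, 435, 433, 433]
t=35: [438, 439, 439, 439, 438, 440, 438, 440, 438, 439, 440]

Answer: 2
Key observation: The state at step 33, [438, 439, 439, 439, 438, 440, 438, 440, 438, 439, 440], reappears at step 35 — and no state repeats earlier — so the cycle the system enters has period 2.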